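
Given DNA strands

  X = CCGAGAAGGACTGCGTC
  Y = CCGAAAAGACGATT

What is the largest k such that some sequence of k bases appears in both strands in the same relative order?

One common subsequence of length 11: C at X[1]=Y[1], then C at X[2]=Y[2], then G at X[3]=Y[3], then A at X[4]=Y[5], then A at X[6]=Y[6], then A at X[7]=Y[7], then G at X[8]=Y[8], then G at X[9]=Y[11], then A at X[10]=Y[12], then T at X[12]=Y[13], then T at X[16]=Y[14]. The LCS DP gives dp[17][14] = 11, so this is optimal.

11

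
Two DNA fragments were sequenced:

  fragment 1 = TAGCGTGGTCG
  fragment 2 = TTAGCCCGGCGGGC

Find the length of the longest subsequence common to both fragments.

8

Pick T [1,2], A [2,3], G [3,9], C [4,10], G [5,11], G [7,12], G [8,13], C [10,14]; all 8 bases appear in both, in order. The LCS DP gives dp[11][14] = 8, so this is optimal.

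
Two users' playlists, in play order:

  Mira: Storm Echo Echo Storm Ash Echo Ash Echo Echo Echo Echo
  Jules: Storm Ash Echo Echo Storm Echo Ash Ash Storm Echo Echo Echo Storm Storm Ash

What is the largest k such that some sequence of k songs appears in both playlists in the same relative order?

9

Pick Storm (Mira #1, Jules #1), Echo (Mira #2, Jules #3), Echo (Mira #3, Jules #4), Storm (Mira #4, Jules #5), Ash (Mira #5, Jules #7), Ash (Mira #7, Jules #8), Echo (Mira #8, Jules #10), Echo (Mira #9, Jules #11), Echo (Mira #10, Jules #12); all 9 songs appear in both, in order. Since dp[11][15] = 9, nothing longer is possible.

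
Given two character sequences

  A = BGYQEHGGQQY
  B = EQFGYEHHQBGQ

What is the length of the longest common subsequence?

Let dp[i][j] be the LCS length of the first i characters of A and the first j characters of B. dp[i][j] = dp[i-1][j-1]+1 when the i-th and j-th characters match, else max(dp[i-1][j], dp[i][j-1]).
    ·  E  Q  F  G  Y  E  H  H  Q  B  G  Q
 ·  0  0  0  0  0  0  0  0  0  0  0  0  0
 B  0  0  0  0  0  0  0  0  0  0  1  1  1
 G  0  0  0  0  1  1  1  1  1  1  1  2  2
 Y  0  0  0  0  1  2  2  2  2  2  2  2  2
 Q  0  0  1  1  1  2  2  2  2  3  3  3  3
 E  0  1  1  1  1  2  3  3  3  3  3  3  3
 H  0  1  1  1  1  2  3  4  4  4  4  4  4
 G  0  1  1  1  2  2  3  4  4  4  4  5  5
 G  0  1  1  1  2  2  3  4  4  4  4  5  5
 Q  0  1  2  2  2  2  3  4  4  5  5  5  6
 Q  0  1  2  2  2  2  3  4  4  5  5  5  6
 Y  0  1  2  2  2  3  3  4  4  5  5  5  6
dp[11][12] = 6. One LCS (by backtracking along matches): GYEHGQ.

6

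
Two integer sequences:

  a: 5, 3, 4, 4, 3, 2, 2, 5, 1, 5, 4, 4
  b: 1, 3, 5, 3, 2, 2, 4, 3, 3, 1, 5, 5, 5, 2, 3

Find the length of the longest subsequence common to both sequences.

6

Match 5 [1,3]; then 3 [2,4]; then 4 [3,7]; then 3 [5,9]; then 5 [8,12]; then 5 [10,13] — 6 values in the same relative order in both. dp[12][15] = 6 confirms this is the maximum.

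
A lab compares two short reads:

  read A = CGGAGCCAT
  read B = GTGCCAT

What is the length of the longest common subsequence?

Let dp[i][j] be the LCS length of the first i bases of read A and the first j bases of read B. dp[i][j] = dp[i-1][j-1]+1 when the i-th and j-th bases match, else max(dp[i-1][j], dp[i][j-1]).
    ·  G  T  G  C  C  A  T
 ·  0  0  0  0  0  0  0  0
 C  0  0  0  0  1  1  1  1
 G  0  1  1  1  1  1  1  1
 G  0  1  1  2  2  2  2  2
 A  0  1  1  2  2  2  3  3
 G  0  1  1  2  2  2  3  3
 C  0  1  1  2  3  3  3  3
 C  0  1  1  2  3  4  4  4
 A  0  1  1  2  3  4  5  5
 T  0  1  2  2  3  4  5  6
dp[9][7] = 6. One LCS (by backtracking along matches): GGCCAT.

6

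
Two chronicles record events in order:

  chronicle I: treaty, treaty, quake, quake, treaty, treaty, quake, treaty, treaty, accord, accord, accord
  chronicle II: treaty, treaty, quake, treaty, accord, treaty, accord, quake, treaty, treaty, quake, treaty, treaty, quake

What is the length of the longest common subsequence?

Match treaty at chronicle I[1]=chronicle II[1], then treaty at chronicle I[2]=chronicle II[2], then quake at chronicle I[3]=chronicle II[3], then quake at chronicle I[4]=chronicle II[8], then treaty at chronicle I[5]=chronicle II[9], then treaty at chronicle I[6]=chronicle II[10], then quake at chronicle I[7]=chronicle II[11], then treaty at chronicle I[8]=chronicle II[12], then treaty at chronicle I[9]=chronicle II[13] — 9 events in the same relative order in both. Since dp[12][14] = 9, nothing longer is possible.

9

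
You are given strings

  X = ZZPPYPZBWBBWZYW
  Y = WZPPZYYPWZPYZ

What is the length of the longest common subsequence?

Match Z at X[2]=Y[2], P at X[3]=Y[3], P at X[4]=Y[4], Y at X[5]=Y[7], P at X[6]=Y[8], W at X[12]=Y[9], Z at X[13]=Y[10], Y at X[14]=Y[12] — 8 characters in the same relative order in both. dp[15][13] = 8 confirms this is the maximum.

8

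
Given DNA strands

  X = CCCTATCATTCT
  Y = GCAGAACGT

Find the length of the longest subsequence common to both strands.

Let dp[i][j] be the LCS length of the first i bases of X and the first j bases of Y. dp[i][j] = dp[i-1][j-1]+1 when the i-th and j-th bases match, else max(dp[i-1][j], dp[i][j-1]).
    ·  G  C  A  G  A  A  C  G  T
 ·  0  0  0  0  0  0  0  0  0  0
 C  0  0  1  1  1  1  1  1  1  1
 C  0  0  1  1  1  1  1  2  2  2
 C  0  0  1  1  1  1  1  2  2  2
 T  0  0  1  1  1  1  1  2  2  3
 A  0  0  1  2  2  2  2  2  2  3
 T  0  0  1  2  2  2  2  2  2  3
 C  0  0  1  2  2  2  2  3  3  3
 A  0  0  1  2  2  3  3  3  3  3
 T  0  0  1  2  2  3  3  3  3  4
 T  0  0  1  2  2  3  3  3  3  4
 C  0  0  1  2  2  3  3  4  4  4
 T  0  0  1  2  2  3  3  4  4  5
dp[12][9] = 5. One LCS (by backtracking along matches): CAACT.

5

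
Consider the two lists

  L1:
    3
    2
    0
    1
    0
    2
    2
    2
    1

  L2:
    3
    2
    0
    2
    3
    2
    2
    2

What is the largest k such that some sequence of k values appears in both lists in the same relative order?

6

Let dp[i][j] be the LCS length of the first i values of L1 and the first j values of L2. dp[i][j] = dp[i-1][j-1]+1 when the i-th and j-th values match, else max(dp[i-1][j], dp[i][j-1]).
    ·  3  2  0  2  3  2  2  2
 ·  0  0  0  0  0  0  0  0  0
 3  0  1  1  1  1  1  1  1  1
 2  0  1  2  2  2  2  2  2  2
 0  0  1  2  3  3  3  3  3  3
 1  0  1  2  3  3  3  3  3  3
 0  0  1  2  3  3  3  3  3  3
 2  0  1  2  3  4  4  4  4  4
 2  0  1  2  3  4  4  5  5  5
 2  0  1  2  3  4  4  5  6  6
 1  0  1  2  3  4  4  5  6  6
dp[9][8] = 6. One LCS (by backtracking along matches): 3, 2, 0, 2, 2, 2.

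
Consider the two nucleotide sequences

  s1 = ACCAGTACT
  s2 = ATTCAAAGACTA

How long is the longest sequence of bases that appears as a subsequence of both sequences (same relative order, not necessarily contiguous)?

7

Let dp[i][j] be the LCS length of the first i bases of s1 and the first j bases of s2. dp[i][j] = dp[i-1][j-1]+1 when the i-th and j-th bases match, else max(dp[i-1][j], dp[i][j-1]).
    ·  A  T  T  C  A  A  A  G  A  C  T  A
 ·  0  0  0  0  0  0  0  0  0  0  0  0  0
 A  0  1  1  1  1  1  1  1  1  1  1  1  1
 C  0  1  1  1  2  2  2  2  2  2  2  2  2
 C  0  1  1  1  2  2  2  2  2  2  3  3  3
 A  0  1  1  1  2  3  3  3  3  3  3  3  4
 G  0  1  1  1  2  3  3  3  4  4  4  4  4
 T  0  1  2  2  2  3  3  3  4  4  4  5  5
 A  0  1  2  2  2  3  4  4  4  5  5  5  6
 C  0  1  2  2  3  3  4  4  4  5  6  6  6
 T  0  1  2  3  3  3  4  4  4  5  6  7  7
dp[9][12] = 7. One LCS (by backtracking along matches): ACAGACT.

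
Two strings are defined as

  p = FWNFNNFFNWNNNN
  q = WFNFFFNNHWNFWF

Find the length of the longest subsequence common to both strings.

Pick F [1,2] → N [3,3] → F [4,4] → F [7,5] → F [8,6] → N [9,8] → W [10,10] → N [11,11]; all 8 characters appear in both, in order. Since dp[14][14] = 8, nothing longer is possible.

8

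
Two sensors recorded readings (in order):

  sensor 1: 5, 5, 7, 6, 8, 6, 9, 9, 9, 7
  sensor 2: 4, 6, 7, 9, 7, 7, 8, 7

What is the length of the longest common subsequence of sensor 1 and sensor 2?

3

Let dp[i][j] be the LCS length of the first i values of sensor 1 and the first j values of sensor 2. dp[i][j] = dp[i-1][j-1]+1 when the i-th and j-th values match, else max(dp[i-1][j], dp[i][j-1]).
    ·  4  6  7  9  7  7  8  7
 ·  0  0  0  0  0  0  0  0  0
 5  0  0  0  0  0  0  0  0  0
 5  0  0  0  0  0  0  0  0  0
 7  0  0  0  1  1  1  1  1  1
 6  0  0  1  1  1  1  1  1  1
 8  0  0  1  1  1  1  1  2  2
 6  0  0  1  1  1  1  1  2  2
 9  0  0  1  1  2  2  2  2  2
 9  0  0  1  1  2  2  2  2  2
 9  0  0  1  1  2  2  2  2  2
 7  0  0  1  2  2  3  3  3  3
dp[10][8] = 3. One LCS (by backtracking along matches): 7, 8, 7.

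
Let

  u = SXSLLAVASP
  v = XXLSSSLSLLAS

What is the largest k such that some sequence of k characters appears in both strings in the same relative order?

Let dp[i][j] be the LCS length of the first i characters of u and the first j characters of v. dp[i][j] = dp[i-1][j-1]+1 when the i-th and j-th characters match, else max(dp[i-1][j], dp[i][j-1]).
    ·  X  X  L  S  S  S  L  S  L  L  A  S
 ·  0  0  0  0  0  0  0  0  0  0  0  0  0
 S  0  0  0  0  1  1  1  1  1  1  1  1  1
 X  0  1  1  1  1  1  1  1  1  1  1  1  1
 S  0  1  1  1  2  2  2  2  2  2  2  2  2
 L  0  1  1  2  2  2  2  3  3  3  3  3  3
 L  0  1  1  2  2  2  2  3  3  4  4  4  4
 A  0  1  1  2  2  2  2  3  3  4  4  5  5
 V  0  1  1  2  2  2  2  3  3  4  4  5  5
 A  0  1  1  2  2  2  2  3  3  4  4  5  5
 S  0  1  1  2  3  3  3  3  4  4  4  5  6
 P  0  1  1  2  3  3  3  3  4  4  4  5  6
dp[10][12] = 6. One LCS (by backtracking along matches): SSLLAS.

6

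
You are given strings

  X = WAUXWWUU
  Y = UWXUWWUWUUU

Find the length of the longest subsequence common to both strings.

Pick W (X #1, Y #2); then U (X #3, Y #4); then W (X #5, Y #6); then W (X #6, Y #8); then U (X #7, Y #10); then U (X #8, Y #11); all 6 characters appear in both, in order. The LCS DP gives dp[8][11] = 6, so this is optimal.

6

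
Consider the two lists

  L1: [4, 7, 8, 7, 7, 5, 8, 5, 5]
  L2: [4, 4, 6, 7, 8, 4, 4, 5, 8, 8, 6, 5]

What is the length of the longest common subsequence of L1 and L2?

Let dp[i][j] be the LCS length of the first i values of L1 and the first j values of L2. dp[i][j] = dp[i-1][j-1]+1 when the i-th and j-th values match, else max(dp[i-1][j], dp[i][j-1]).
    ·  4  4  6  7  8  4  4  5  8  8  6  5
 ·  0  0  0  0  0  0  0  0  0  0  0  0  0
 4  0  1  1  1  1  1  1  1  1  1  1  1  1
 7  0  1  1  1  2  2  2  2  2  2  2  2  2
 8  0  1  1  1  2  3  3  3  3  3  3  3  3
 7  0  1  1  1  2  3  3  3  3  3  3  3  3
 7  0  1  1  1  2  3  3  3  3  3  3  3  3
 5  0  1  1  1  2  3  3  3  4  4  4  4  4
 8  0  1  1  1  2  3  3  3  4  5  5  5  5
 5  0  1  1  1  2  3  3  3  4  5  5  5  6
 5  0  1  1  1  2  3  3  3  4  5  5  5  6
dp[9][12] = 6. One LCS (by backtracking along matches): 4, 7, 8, 5, 8, 5.

6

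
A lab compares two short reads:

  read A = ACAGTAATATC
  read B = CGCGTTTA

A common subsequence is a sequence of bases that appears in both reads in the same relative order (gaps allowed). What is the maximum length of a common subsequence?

5

Let dp[i][j] be the LCS length of the first i bases of read A and the first j bases of read B. dp[i][j] = dp[i-1][j-1]+1 when the i-th and j-th bases match, else max(dp[i-1][j], dp[i][j-1]).
    ·  C  G  C  G  T  T  T  A
 ·  0  0  0  0  0  0  0  0  0
 A  0  0  0  0  0  0  0  0  1
 C  0  1  1  1  1  1  1  1  1
 A  0  1  1  1  1  1  1  1  2
 G  0  1  2  2  2  2  2  2  2
 T  0  1  2  2  2  3  3  3  3
 A  0  1  2  2  2  3  3  3  4
 A  0  1  2  2  2  3  3  3  4
 T  0  1  2  2  2  3  4  4  4
 A  0  1  2  2  2  3  4  4  5
 T  0  1  2  2  2  3  4  5  5
 C  0  1  2  3  3  3  4  5  5
dp[11][8] = 5. One LCS (by backtracking along matches): CGTTA.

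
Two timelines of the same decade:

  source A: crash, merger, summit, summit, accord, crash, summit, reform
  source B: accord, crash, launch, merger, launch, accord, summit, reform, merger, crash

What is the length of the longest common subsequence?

5

Taking crash (source A #1, source B #2); then merger (source A #2, source B #4); then accord (source A #5, source B #6); then summit (source A #7, source B #7); then reform (source A #8, source B #8) gives a common subsequence of length 5. Since dp[8][10] = 5, nothing longer is possible.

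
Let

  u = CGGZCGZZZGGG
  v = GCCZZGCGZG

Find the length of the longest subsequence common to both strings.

Let dp[i][j] be the LCS length of the first i characters of u and the first j characters of v. dp[i][j] = dp[i-1][j-1]+1 when the i-th and j-th characters match, else max(dp[i-1][j], dp[i][j-1]).
    ·  G  C  C  Z  Z  G  C  G  Z  G
 ·  0  0  0  0  0  0  0  0  0  0  0
 C  0  0  1  1  1  1  1  1  1  1  1
 G  0  1  1  1  1  1  2  2  2  2  2
 G  0  1  1  1  1  1  2  2  3  3  3
 Z  0  1  1  1  2  2  2  2  3  4  4
 C  0  1  2  2  2  2  2  3  3  4  4
 G  0  1  2  2  2  2  3  3  4  4  5
 Z  0  1  2  2  3  3  3  3  4  5  5
 Z  0  1  2  2  3  4  4  4  4  5  5
 Z  0  1  2  2  3  4  4  4  4  5  5
 G  0  1  2  2  3  4  5  5  5  5  6
 G  0  1  2  2  3  4  5  5  6  6  6
 G  0  1  2  2  3  4  5  5  6  6  7
dp[12][10] = 7. One LCS (by backtracking along matches): CCZZGGG.

7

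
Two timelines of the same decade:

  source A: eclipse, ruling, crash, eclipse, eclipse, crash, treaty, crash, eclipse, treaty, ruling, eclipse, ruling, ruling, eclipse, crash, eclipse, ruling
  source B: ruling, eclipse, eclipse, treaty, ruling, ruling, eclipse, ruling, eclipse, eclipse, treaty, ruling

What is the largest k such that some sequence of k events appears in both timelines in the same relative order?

Taking ruling [2,1] → eclipse [4,2] → eclipse [5,3] → treaty [7,4] → ruling [11,6] → eclipse [12,7] → ruling [14,8] → eclipse [15,9] → eclipse [17,10] → ruling [18,12] gives a common subsequence of length 10. The LCS DP gives dp[18][12] = 10, so this is optimal.

10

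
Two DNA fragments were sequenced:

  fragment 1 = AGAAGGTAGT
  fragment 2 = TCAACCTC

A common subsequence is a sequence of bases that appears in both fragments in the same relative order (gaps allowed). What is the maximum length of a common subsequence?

Let dp[i][j] be the LCS length of the first i bases of fragment 1 and the first j bases of fragment 2. dp[i][j] = dp[i-1][j-1]+1 when the i-th and j-th bases match, else max(dp[i-1][j], dp[i][j-1]).
    ·  T  C  A  A  C  C  T  C
 ·  0  0  0  0  0  0  0  0  0
 A  0  0  0  1  1  1  1  1  1
 G  0  0  0  1  1  1  1  1  1
 A  0  0  0  1  2  2  2  2  2
 A  0  0  0  1  2  2  2  2  2
 G  0  0  0  1  2  2  2  2  2
 G  0  0  0  1  2  2  2  2  2
 T  0  1  1  1  2  2  2  3  3
 A  0  1  1  2  2  2  2  3  3
 G  0  1  1  2  2  2  2  3  3
 T  0  1  1  2  2  2  2  3  3
dp[10][8] = 3. One LCS (by backtracking along matches): AAT.

3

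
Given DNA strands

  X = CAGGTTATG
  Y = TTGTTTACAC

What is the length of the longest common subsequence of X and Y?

4

One common subsequence of length 4: G at X[3]=Y[3]; then T at X[5]=Y[5]; then T at X[6]=Y[6]; then A at X[7]=Y[9]. The LCS DP gives dp[9][10] = 4, so this is optimal.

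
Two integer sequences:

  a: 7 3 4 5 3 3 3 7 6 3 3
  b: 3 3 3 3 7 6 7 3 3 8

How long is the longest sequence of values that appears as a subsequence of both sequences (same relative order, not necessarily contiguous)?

8

Let dp[i][j] be the LCS length of the first i values of a and the first j values of b. dp[i][j] = dp[i-1][j-1]+1 when the i-th and j-th values match, else max(dp[i-1][j], dp[i][j-1]).
    ·  3  3  3  3  7  6  7  3  3  8
 ·  0  0  0  0  0  0  0  0  0  0  0
 7  0  0  0  0  0  1  1  1  1  1  1
 3  0  1  1  1  1  1  1  1  2  2  2
 4  0  1  1  1  1  1  1  1  2  2  2
 5  0  1  1  1  1  1  1  1  2  2  2
 3  0  1  2  2  2  2  2  2  2  3  3
 3  0  1  2  3  3  3  3  3  3  3  3
 3  0  1  2  3  4  4  4  4  4  4  4
 7  0  1  2  3  4  5  5  5  5  5  5
 6  0  1  2  3  4  5  6  6  6  6  6
 3  0  1  2  3  4  5  6  6  7  7  7
 3  0  1  2  3  4  5  6  6  7  8  8
dp[11][10] = 8. One LCS (by backtracking along matches): 3, 3, 3, 3, 7, 6, 3, 3.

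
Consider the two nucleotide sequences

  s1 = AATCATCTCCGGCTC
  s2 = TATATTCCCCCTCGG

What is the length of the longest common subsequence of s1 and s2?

Taking A (s1 #1, s2 #2), A (s1 #2, s2 #4), T (s1 #3, s2 #6), C (s1 #4, s2 #7), C (s1 #7, s2 #8), C (s1 #9, s2 #9), C (s1 #10, s2 #10), C (s1 #13, s2 #11), T (s1 #14, s2 #12), C (s1 #15, s2 #13) gives a common subsequence of length 10, and the DP table's final entry dp[15][15] is also 10, so no common subsequence is longer.

10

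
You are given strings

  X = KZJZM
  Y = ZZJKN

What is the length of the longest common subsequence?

2

Let dp[i][j] be the LCS length of the first i characters of X and the first j characters of Y. dp[i][j] = dp[i-1][j-1]+1 when the i-th and j-th characters match, else max(dp[i-1][j], dp[i][j-1]).
    ·  Z  Z  J  K  N
 ·  0  0  0  0  0  0
 K  0  0  0  0  1  1
 Z  0  1  1  1  1  1
 J  0  1  1  2  2  2
 Z  0  1  2  2  2  2
 M  0  1  2  2  2  2
dp[5][5] = 2. One LCS (by backtracking along matches): ZJ.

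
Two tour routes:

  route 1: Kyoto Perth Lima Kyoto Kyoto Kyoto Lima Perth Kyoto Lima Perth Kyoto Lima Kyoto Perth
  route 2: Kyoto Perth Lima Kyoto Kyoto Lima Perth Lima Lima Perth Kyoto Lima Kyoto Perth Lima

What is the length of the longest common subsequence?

13

Match Kyoto at route 1[1]=route 2[1], Perth at route 1[2]=route 2[2], Lima at route 1[3]=route 2[3], Kyoto at route 1[5]=route 2[4], Kyoto at route 1[6]=route 2[5], Lima at route 1[7]=route 2[6], Perth at route 1[8]=route 2[7], Lima at route 1[10]=route 2[9], Perth at route 1[11]=route 2[10], Kyoto at route 1[12]=route 2[11], Lima at route 1[13]=route 2[12], Kyoto at route 1[14]=route 2[13], Perth at route 1[15]=route 2[14] — 13 stops in the same relative order in both. Since dp[15][15] = 13, nothing longer is possible.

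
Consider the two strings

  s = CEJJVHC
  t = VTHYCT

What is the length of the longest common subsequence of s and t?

3

Pick V (s #5, t #1), H (s #6, t #3), C (s #7, t #5); all 3 characters appear in both, in order. Since dp[7][6] = 3, nothing longer is possible.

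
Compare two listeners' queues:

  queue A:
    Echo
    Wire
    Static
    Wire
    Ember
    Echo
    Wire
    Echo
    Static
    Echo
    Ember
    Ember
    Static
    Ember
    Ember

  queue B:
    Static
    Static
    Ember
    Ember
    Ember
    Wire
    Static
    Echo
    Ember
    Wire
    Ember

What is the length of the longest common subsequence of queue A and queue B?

Pick Static at queue A[3]=queue B[2], Ember at queue A[5]=queue B[5], Wire at queue A[7]=queue B[6], Static at queue A[9]=queue B[7], Echo at queue A[10]=queue B[8], Ember at queue A[11]=queue B[9], Ember at queue A[15]=queue B[11]; all 7 songs appear in both, in order. The LCS DP gives dp[15][11] = 7, so this is optimal.

7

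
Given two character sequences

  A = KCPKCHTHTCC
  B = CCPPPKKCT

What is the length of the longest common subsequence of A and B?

5

Match C (A #2, B #2), then P (A #3, B #5), then K (A #4, B #7), then C (A #5, B #8), then T (A #9, B #9) — 5 characters in the same relative order in both. The LCS DP gives dp[11][9] = 5, so this is optimal.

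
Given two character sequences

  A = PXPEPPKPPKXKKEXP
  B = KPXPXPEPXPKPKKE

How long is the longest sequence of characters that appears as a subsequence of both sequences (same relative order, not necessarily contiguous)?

One common subsequence of length 11: P (A #1, B #4), then X (A #2, B #5), then P (A #3, B #6), then E (A #4, B #7), then P (A #5, B #8), then P (A #6, B #10), then K (A #7, B #11), then P (A #9, B #12), then K (A #12, B #13), then K (A #13, B #14), then E (A #14, B #15), and the DP table's final entry dp[16][15] is also 11, so no common subsequence is longer.

11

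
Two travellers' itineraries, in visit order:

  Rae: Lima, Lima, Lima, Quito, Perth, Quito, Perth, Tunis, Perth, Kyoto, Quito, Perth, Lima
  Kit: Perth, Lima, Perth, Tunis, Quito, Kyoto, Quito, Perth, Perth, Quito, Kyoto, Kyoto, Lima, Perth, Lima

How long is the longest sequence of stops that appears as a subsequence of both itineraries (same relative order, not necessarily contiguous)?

8

One common subsequence of length 8: Lima [1,2] → Quito [4,5] → Quito [6,7] → Perth [7,8] → Perth [9,9] → Kyoto [10,12] → Perth [12,14] → Lima [13,15]. The LCS DP gives dp[13][15] = 8, so this is optimal.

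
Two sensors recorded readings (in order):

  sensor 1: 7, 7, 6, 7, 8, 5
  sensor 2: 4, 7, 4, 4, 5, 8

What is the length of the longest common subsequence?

Let dp[i][j] be the LCS length of the first i values of sensor 1 and the first j values of sensor 2. dp[i][j] = dp[i-1][j-1]+1 when the i-th and j-th values match, else max(dp[i-1][j], dp[i][j-1]).
    ·  4  7  4  4  5  8
 ·  0  0  0  0  0  0  0
 7  0  0  1  1  1  1  1
 7  0  0  1  1  1  1  1
 6  0  0  1  1  1  1  1
 7  0  0  1  1  1  1  1
 8  0  0  1  1  1  1  2
 5  0  0  1  1  1  2  2
dp[6][6] = 2. One LCS (by backtracking along matches): 7, 8.

2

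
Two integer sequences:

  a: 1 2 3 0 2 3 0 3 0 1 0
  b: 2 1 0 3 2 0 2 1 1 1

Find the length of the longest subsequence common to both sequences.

Let dp[i][j] be the LCS length of the first i values of a and the first j values of b. dp[i][j] = dp[i-1][j-1]+1 when the i-th and j-th values match, else max(dp[i-1][j], dp[i][j-1]).
    ·  2  1  0  3  2  0  2  1  1  1
 ·  0  0  0  0  0  0  0  0  0  0  0
 1  0  0  1  1  1  1  1  1  1  1  1
 2  0  1  1  1  1  2  2  2  2  2  2
 3  0  1  1  1  2  2  2  2  2  2  2
 0  0  1  1  2  2  2  3  3  3  3  3
 2  0  1  1  2  2  3  3  4  4  4  4
 3  0  1  1  2  3  3  3  4  4  4  4
 0  0  1  1  2  3  3  4  4  4  4  4
 3  0  1  1  2  3  3  4  4  4  4  4
 0  0  1  1  2  3  3  4  4  4  4  4
 1  0  1  2  2  3  3  4  4  5  5  5
 0  0  1  2  3  3  3  4  4  5  5  5
dp[11][10] = 5. One LCS (by backtracking along matches): 1, 2, 0, 2, 1.

5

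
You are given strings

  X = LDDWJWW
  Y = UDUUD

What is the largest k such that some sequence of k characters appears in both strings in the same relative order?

Pick D at X[2]=Y[2] → D at X[3]=Y[5]; all 2 characters appear in both, in order, and the DP table's final entry dp[7][5] is also 2, so no common subsequence is longer.

2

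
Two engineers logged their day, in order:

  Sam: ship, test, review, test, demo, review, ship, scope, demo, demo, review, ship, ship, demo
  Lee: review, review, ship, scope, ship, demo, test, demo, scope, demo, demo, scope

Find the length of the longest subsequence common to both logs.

Taking review [3,1] → review [6,2] → ship [7,3] → scope [8,4] → demo [9,8] → demo [10,10] → demo [14,11] gives a common subsequence of length 7. Since dp[14][12] = 7, nothing longer is possible.

7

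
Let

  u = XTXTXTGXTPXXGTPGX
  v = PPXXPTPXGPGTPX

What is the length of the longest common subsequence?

Pick X at u[1]=v[3], X at u[3]=v[4], T at u[4]=v[6], X at u[5]=v[8], G at u[7]=v[9], P at u[10]=v[10], G at u[13]=v[11], T at u[14]=v[12], P at u[15]=v[13], X at u[17]=v[14]; all 10 characters appear in both, in order. Since dp[17][14] = 10, nothing longer is possible.

10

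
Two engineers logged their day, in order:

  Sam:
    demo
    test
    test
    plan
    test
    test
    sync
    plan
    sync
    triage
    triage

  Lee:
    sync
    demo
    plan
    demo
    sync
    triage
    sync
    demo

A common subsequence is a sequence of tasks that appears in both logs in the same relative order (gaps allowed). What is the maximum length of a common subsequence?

Pick demo at Sam[1]=Lee[2]; then plan at Sam[4]=Lee[3]; then sync at Sam[7]=Lee[5]; then sync at Sam[9]=Lee[7]; all 4 tasks appear in both, in order. The LCS DP gives dp[11][8] = 4, so this is optimal.

4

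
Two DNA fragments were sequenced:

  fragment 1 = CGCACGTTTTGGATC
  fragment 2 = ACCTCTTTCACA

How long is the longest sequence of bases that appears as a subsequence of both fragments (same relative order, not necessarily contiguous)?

8

Pick C [1,2], C [3,3], C [5,5], T [7,6], T [8,7], T [9,8], A [13,10], C [15,11]; all 8 bases appear in both, in order. dp[15][12] = 8 confirms this is the maximum.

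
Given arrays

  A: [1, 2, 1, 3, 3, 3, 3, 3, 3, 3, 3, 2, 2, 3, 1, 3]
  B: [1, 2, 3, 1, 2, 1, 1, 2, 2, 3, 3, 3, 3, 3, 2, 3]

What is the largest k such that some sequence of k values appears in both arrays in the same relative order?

10

Pick 1 at A[1]=B[4], 2 at A[2]=B[5], 1 at A[3]=B[7], 3 at A[7]=B[10], 3 at A[8]=B[11], 3 at A[9]=B[12], 3 at A[10]=B[13], 3 at A[11]=B[14], 2 at A[13]=B[15], 3 at A[16]=B[16]; all 10 values appear in both, in order. Since dp[16][16] = 10, nothing longer is possible.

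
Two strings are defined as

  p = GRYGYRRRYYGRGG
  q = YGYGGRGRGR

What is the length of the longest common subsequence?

Taking G [1,2] → Y [3,3] → G [4,5] → R [6,6] → R [8,8] → G [11,9] → R [12,10] gives a common subsequence of length 7. Since dp[14][10] = 7, nothing longer is possible.

7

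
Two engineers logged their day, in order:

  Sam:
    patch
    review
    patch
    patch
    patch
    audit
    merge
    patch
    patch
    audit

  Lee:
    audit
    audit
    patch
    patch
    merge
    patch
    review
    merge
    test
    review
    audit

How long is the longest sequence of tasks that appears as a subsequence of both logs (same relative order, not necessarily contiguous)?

5

Taking patch [1,3], patch [3,4], patch [4,6], merge [7,8], audit [10,11] gives a common subsequence of length 5, and the DP table's final entry dp[10][11] is also 5, so no common subsequence is longer.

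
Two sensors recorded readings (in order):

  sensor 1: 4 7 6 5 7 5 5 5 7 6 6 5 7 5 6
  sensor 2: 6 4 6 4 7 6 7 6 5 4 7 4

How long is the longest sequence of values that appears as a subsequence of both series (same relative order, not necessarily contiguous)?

Taking 4 [1,4]; then 7 [2,5]; then 6 [3,6]; then 7 [9,7]; then 6 [11,8]; then 5 [12,9]; then 7 [13,11] gives a common subsequence of length 7, and the DP table's final entry dp[15][12] is also 7, so no common subsequence is longer.

7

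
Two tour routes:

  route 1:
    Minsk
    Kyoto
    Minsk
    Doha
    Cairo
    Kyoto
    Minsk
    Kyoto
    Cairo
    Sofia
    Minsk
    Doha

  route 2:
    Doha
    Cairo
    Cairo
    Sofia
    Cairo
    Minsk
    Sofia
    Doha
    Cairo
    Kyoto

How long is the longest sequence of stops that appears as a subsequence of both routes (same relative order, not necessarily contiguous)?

Pick Doha (route 1 #4, route 2 #1); then Cairo (route 1 #5, route 2 #2); then Cairo (route 1 #9, route 2 #3); then Sofia (route 1 #10, route 2 #4); then Minsk (route 1 #11, route 2 #6); then Doha (route 1 #12, route 2 #8); all 6 stops appear in both, in order. Since dp[12][10] = 6, nothing longer is possible.

6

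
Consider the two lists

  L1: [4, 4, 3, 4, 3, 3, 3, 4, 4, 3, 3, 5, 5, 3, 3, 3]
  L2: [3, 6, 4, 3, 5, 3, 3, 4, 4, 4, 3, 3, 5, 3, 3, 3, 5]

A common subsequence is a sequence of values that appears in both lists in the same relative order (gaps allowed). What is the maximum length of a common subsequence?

13

Taking 3 (L1 #3, L2 #1), 4 (L1 #4, L2 #3), 3 (L1 #5, L2 #4), 3 (L1 #6, L2 #6), 3 (L1 #7, L2 #7), 4 (L1 #8, L2 #9), 4 (L1 #9, L2 #10), 3 (L1 #10, L2 #11), 3 (L1 #11, L2 #12), 5 (L1 #13, L2 #13), 3 (L1 #14, L2 #14), 3 (L1 #15, L2 #15), 3 (L1 #16, L2 #16) gives a common subsequence of length 13. The LCS DP gives dp[16][17] = 13, so this is optimal.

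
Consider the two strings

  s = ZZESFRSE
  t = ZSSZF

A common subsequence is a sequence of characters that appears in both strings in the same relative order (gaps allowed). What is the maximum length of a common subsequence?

3

One common subsequence of length 3: Z [1,1], then Z [2,4], then F [5,5]. dp[8][5] = 3 confirms this is the maximum.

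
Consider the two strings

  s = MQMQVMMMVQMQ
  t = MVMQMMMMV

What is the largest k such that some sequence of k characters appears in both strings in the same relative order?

Let dp[i][j] be the LCS length of the first i characters of s and the first j characters of t. dp[i][j] = dp[i-1][j-1]+1 when the i-th and j-th characters match, else max(dp[i-1][j], dp[i][j-1]).
    ·  M  V  M  Q  M  M  M  M  V
 ·  0  0  0  0  0  0  0  0  0  0
 M  0  1  1  1  1  1  1  1  1  1
 Q  0  1  1  1  2  2  2  2  2  2
 M  0  1  1  2  2  3  3  3  3  3
 Q  0  1  1  2  3  3  3  3  3  3
 V  0  1  2  2  3  3  3  3  3  4
 M  0  1  2  3  3  4  4  4  4  4
 M  0  1  2  3  3  4  5  5  5  5
 M  0  1  2  3  3  4  5  6  6  6
 V  0  1  2  3  3  4  5  6  6  7
 Q  0  1  2  3  4  4  5  6  6  7
 M  0  1  2  3  4  5  5  6  7  7
 Q  0  1  2  3  4  5  5  6  7  7
dp[12][9] = 7. One LCS (by backtracking along matches): MQMMMMV.

7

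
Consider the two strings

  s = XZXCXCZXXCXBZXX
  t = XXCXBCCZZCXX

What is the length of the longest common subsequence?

9

One common subsequence of length 9: X [1,1], then X [3,2], then C [4,3], then X [5,4], then C [6,7], then Z [7,9], then C [10,10], then X [14,11], then X [15,12], and the DP table's final entry dp[15][12] is also 9, so no common subsequence is longer.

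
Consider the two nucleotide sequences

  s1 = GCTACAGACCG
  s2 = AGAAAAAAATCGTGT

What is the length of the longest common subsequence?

6

Pick G at s1[1]=s2[2], then A at s1[4]=s2[7], then A at s1[6]=s2[8], then A at s1[8]=s2[9], then C at s1[9]=s2[11], then G at s1[11]=s2[14]; all 6 bases appear in both, in order. dp[11][15] = 6 confirms this is the maximum.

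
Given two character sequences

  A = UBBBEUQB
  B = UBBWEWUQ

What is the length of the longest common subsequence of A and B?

One common subsequence of length 6: U (A #1, B #1); then B (A #2, B #2); then B (A #3, B #3); then E (A #5, B #5); then U (A #6, B #7); then Q (A #7, B #8). dp[8][8] = 6 confirms this is the maximum.

6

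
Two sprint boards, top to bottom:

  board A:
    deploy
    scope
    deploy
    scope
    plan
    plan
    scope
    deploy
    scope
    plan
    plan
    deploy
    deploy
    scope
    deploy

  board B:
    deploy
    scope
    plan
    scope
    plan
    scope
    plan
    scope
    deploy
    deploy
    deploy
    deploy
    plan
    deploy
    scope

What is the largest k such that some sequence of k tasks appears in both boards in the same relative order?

10

Taking deploy at board A[1]=board B[1], scope at board A[2]=board B[2], scope at board A[4]=board B[4], plan at board A[5]=board B[5], plan at board A[6]=board B[7], scope at board A[7]=board B[8], deploy at board A[8]=board B[12], plan at board A[11]=board B[13], deploy at board A[13]=board B[14], scope at board A[14]=board B[15] gives a common subsequence of length 10. Since dp[15][15] = 10, nothing longer is possible.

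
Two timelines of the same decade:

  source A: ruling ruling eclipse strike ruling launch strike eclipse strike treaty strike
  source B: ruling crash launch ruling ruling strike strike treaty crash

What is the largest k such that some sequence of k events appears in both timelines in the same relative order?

One common subsequence of length 6: ruling at source A[1]=source B[1], ruling at source A[2]=source B[4], ruling at source A[5]=source B[5], strike at source A[7]=source B[6], strike at source A[9]=source B[7], treaty at source A[10]=source B[8]. Since dp[11][9] = 6, nothing longer is possible.

6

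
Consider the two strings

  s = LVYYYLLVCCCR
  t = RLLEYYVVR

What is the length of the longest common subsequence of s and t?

One common subsequence of length 5: L at s[1]=t[3], Y at s[3]=t[5], Y at s[4]=t[6], V at s[8]=t[8], R at s[12]=t[9]. The LCS DP gives dp[12][9] = 5, so this is optimal.

5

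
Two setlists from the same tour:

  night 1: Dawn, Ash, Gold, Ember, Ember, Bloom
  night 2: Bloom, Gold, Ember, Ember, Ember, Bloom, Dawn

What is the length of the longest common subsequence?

4

Taking Gold [3,2]; then Ember [4,4]; then Ember [5,5]; then Bloom [6,6] gives a common subsequence of length 4. The LCS DP gives dp[6][7] = 4, so this is optimal.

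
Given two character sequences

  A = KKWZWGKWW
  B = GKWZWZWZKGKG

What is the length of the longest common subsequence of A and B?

Match K [1,2], W [3,5], Z [4,6], W [5,7], G [6,10], K [7,11] — 6 characters in the same relative order in both. Since dp[9][12] = 6, nothing longer is possible.

6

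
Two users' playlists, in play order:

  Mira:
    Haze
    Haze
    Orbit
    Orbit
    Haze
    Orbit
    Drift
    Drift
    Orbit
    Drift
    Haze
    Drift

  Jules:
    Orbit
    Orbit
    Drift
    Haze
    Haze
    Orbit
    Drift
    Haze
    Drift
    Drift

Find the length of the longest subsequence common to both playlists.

One common subsequence of length 7: Orbit [3,1] → Orbit [4,2] → Haze [5,5] → Orbit [6,6] → Drift [7,7] → Drift [10,9] → Drift [12,10], and the DP table's final entry dp[12][10] is also 7, so no common subsequence is longer.

7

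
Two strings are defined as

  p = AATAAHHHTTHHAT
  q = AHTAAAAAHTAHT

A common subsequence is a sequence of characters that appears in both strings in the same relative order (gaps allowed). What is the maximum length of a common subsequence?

One common subsequence of length 8: A [1,5], A [2,6], A [4,7], A [5,8], H [8,9], T [9,10], H [12,12], T [14,13], and the DP table's final entry dp[14][13] is also 8, so no common subsequence is longer.

8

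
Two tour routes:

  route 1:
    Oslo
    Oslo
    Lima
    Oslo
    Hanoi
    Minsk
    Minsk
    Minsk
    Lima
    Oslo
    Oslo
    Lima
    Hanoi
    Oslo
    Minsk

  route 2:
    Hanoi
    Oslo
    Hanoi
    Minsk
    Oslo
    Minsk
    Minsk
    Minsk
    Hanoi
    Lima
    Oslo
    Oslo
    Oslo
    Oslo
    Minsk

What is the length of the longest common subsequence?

Pick Oslo (route 1 #1, route 2 #2); then Oslo (route 1 #4, route 2 #5); then Minsk (route 1 #6, route 2 #6); then Minsk (route 1 #7, route 2 #7); then Minsk (route 1 #8, route 2 #8); then Lima (route 1 #9, route 2 #10); then Oslo (route 1 #10, route 2 #12); then Oslo (route 1 #11, route 2 #13); then Oslo (route 1 #14, route 2 #14); then Minsk (route 1 #15, route 2 #15); all 10 stops appear in both, in order, and the DP table's final entry dp[15][15] is also 10, so no common subsequence is longer.

10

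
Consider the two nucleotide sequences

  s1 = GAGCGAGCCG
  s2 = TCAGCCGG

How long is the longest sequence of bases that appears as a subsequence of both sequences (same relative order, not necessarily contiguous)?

6

Match C [4,2], A [6,3], G [7,4], C [8,5], C [9,6], G [10,8] — 6 bases in the same relative order in both, and the DP table's final entry dp[10][8] is also 6, so no common subsequence is longer.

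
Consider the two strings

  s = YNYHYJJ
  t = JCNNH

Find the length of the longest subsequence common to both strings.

Let dp[i][j] be the LCS length of the first i characters of s and the first j characters of t. dp[i][j] = dp[i-1][j-1]+1 when the i-th and j-th characters match, else max(dp[i-1][j], dp[i][j-1]).
    ·  J  C  N  N  H
 ·  0  0  0  0  0  0
 Y  0  0  0  0  0  0
 N  0  0  0  1  1  1
 Y  0  0  0  1  1  1
 H  0  0  0  1  1  2
 Y  0  0  0  1  1  2
 J  0  1  1  1  1  2
 J  0  1  1  1  1  2
dp[7][5] = 2. One LCS (by backtracking along matches): NH.

2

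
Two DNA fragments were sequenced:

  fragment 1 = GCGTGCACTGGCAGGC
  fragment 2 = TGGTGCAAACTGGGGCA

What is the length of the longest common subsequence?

One common subsequence of length 13: G (fragment 1 #1, fragment 2 #2), then G (fragment 1 #3, fragment 2 #3), then T (fragment 1 #4, fragment 2 #4), then G (fragment 1 #5, fragment 2 #5), then C (fragment 1 #6, fragment 2 #6), then A (fragment 1 #7, fragment 2 #9), then C (fragment 1 #8, fragment 2 #10), then T (fragment 1 #9, fragment 2 #11), then G (fragment 1 #10, fragment 2 #12), then G (fragment 1 #11, fragment 2 #13), then G (fragment 1 #14, fragment 2 #14), then G (fragment 1 #15, fragment 2 #15), then C (fragment 1 #16, fragment 2 #16). dp[16][17] = 13 confirms this is the maximum.

13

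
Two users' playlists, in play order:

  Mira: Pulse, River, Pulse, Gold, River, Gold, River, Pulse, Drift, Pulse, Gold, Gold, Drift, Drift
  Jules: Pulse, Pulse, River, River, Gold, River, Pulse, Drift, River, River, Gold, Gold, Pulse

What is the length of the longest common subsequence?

Match Pulse [1,2], River [2,3], River [5,4], Gold [6,5], River [7,6], Pulse [8,7], Drift [9,8], Gold [11,11], Gold [12,12] — 9 songs in the same relative order in both, and the DP table's final entry dp[14][13] is also 9, so no common subsequence is longer.

9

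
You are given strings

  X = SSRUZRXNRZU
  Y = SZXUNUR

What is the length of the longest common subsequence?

Match S at X[2]=Y[1], then Z at X[5]=Y[2], then X at X[7]=Y[3], then N at X[8]=Y[5], then R at X[9]=Y[7] — 5 characters in the same relative order in both, and the DP table's final entry dp[11][7] is also 5, so no common subsequence is longer.

5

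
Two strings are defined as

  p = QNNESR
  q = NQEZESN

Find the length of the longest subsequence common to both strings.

3

One common subsequence of length 3: Q (p #1, q #2) → E (p #4, q #5) → S (p #5, q #6), and the DP table's final entry dp[6][7] is also 3, so no common subsequence is longer.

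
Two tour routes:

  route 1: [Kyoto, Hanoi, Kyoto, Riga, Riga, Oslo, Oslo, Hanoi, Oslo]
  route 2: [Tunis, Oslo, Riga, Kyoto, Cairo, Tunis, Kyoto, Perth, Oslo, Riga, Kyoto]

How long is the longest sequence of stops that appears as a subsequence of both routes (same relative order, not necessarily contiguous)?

One common subsequence of length 3: Kyoto [1,4], then Kyoto [3,7], then Riga [4,10], and the DP table's final entry dp[9][11] is also 3, so no common subsequence is longer.

3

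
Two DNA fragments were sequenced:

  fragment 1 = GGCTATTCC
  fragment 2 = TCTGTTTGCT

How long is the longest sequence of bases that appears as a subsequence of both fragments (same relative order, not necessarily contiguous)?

Pick G at fragment 1[2]=fragment 2[4], then T at fragment 1[4]=fragment 2[5], then T at fragment 1[6]=fragment 2[6], then T at fragment 1[7]=fragment 2[7], then C at fragment 1[8]=fragment 2[9]; all 5 bases appear in both, in order. dp[9][10] = 5 confirms this is the maximum.

5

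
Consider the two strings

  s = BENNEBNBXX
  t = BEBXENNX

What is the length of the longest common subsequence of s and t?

Let dp[i][j] be the LCS length of the first i characters of s and the first j characters of t. dp[i][j] = dp[i-1][j-1]+1 when the i-th and j-th characters match, else max(dp[i-1][j], dp[i][j-1]).
    ·  B  E  B  X  E  N  N  X
 ·  0  0  0  0  0  0  0  0  0
 B  0  1  1  1  1  1  1  1  1
 E  0  1  2  2  2  2  2  2  2
 N  0  1  2  2  2  2  3  3  3
 N  0  1  2  2  2  2  3  4  4
 E  0  1  2  2  2  3  3  4  4
 B  0  1  2  3  3  3  3  4  4
 N  0  1  2  3  3  3  4  4  4
 B  0  1  2  3  3  3  4  4  4
 X  0  1  2  3  4  4  4  4  5
 X  0  1  2  3  4  4  4  4  5
dp[10][8] = 5. One LCS (by backtracking along matches): BENNX.

5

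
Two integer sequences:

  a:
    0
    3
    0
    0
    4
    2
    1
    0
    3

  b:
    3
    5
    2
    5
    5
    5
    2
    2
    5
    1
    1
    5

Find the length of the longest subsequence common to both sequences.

Taking 3 at a[2]=b[1] → 2 at a[6]=b[8] → 1 at a[7]=b[11] gives a common subsequence of length 3. Since dp[9][12] = 3, nothing longer is possible.

3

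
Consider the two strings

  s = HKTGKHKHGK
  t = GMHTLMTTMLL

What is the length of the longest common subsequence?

2

Let dp[i][j] be the LCS length of the first i characters of s and the first j characters of t. dp[i][j] = dp[i-1][j-1]+1 when the i-th and j-th characters match, else max(dp[i-1][j], dp[i][j-1]).
    ·  G  M  H  T  L  M  T  T  M  L  L
 ·  0  0  0  0  0  0  0  0  0  0  0  0
 H  0  0  0  1  1  1  1  1  1  1  1  1
 K  0  0  0  1  1  1  1  1  1  1  1  1
 T  0  0  0  1  2  2  2  2  2  2  2  2
 G  0  1  1  1  2  2  2  2  2  2  2  2
 K  0  1  1  1  2  2  2  2  2  2  2  2
 H  0  1  1  2  2  2  2  2  2  2  2  2
 K  0  1  1  2  2  2  2  2  2  2  2  2
 H  0  1  1  2  2  2  2  2  2  2  2  2
 G  0  1  1  2  2  2  2  2  2  2  2  2
 K  0  1  1  2  2  2  2  2  2  2  2  2
dp[10][11] = 2. One LCS (by backtracking along matches): HT.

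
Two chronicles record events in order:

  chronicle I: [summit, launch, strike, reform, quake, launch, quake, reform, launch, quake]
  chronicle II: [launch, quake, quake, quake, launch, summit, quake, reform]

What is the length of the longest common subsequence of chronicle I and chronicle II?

Match launch (chronicle I #2, chronicle II #1) → quake (chronicle I #5, chronicle II #4) → launch (chronicle I #6, chronicle II #5) → quake (chronicle I #7, chronicle II #7) → reform (chronicle I #8, chronicle II #8) — 5 events in the same relative order in both. dp[10][8] = 5 confirms this is the maximum.

5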